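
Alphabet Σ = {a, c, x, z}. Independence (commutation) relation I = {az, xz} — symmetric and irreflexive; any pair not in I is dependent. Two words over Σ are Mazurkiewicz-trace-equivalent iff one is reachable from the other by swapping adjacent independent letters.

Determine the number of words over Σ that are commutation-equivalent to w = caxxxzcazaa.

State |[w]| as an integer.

piece 0:c — minimal
piece 1:a rests on {0:c}
piece 2:x rests on {1:a}
piece 3:x rests on {2:x}
piece 4:x rests on {3:x}
piece 5:z rests on {0:c}
piece 6:c rests on {4:x, 5:z}
piece 7:a rests on {6:c}
piece 8:z rests on {6:c}
piece 9:a rests on {7:a}
piece 10:a rests on {9:a}
minimal pieces: {0:c}
ways to finish when only these pieces remain (= sum over removing one remaining piece with nothing left below it):
  1 left: {8}→1  {10}→1
  2 left: {8,10}→2  {9,10}→1
  3 left: {7,9,10}→1  {8,9,10}→3
  4 left: {7,8,9,10}→4
  5 left: {6,7,8,9,10}→4
  6 left: {4,6,7,8,9,10}→4  {5,6,7,8,9,10}→4
  7 left: {3,4,6,7,8,9,10}→4  {4,5,6,7,8,9,10}→8
  8 left: {2,3,4,6,7,8,9,10}→4  {3,4,5,6,7,8,9,10}→12
  9 left: {1,2,3,4,6,7,8,9,10}→4  {2,3,4,5,6,7,8,9,10}→16
  placing 0:c first → 20 extensions

20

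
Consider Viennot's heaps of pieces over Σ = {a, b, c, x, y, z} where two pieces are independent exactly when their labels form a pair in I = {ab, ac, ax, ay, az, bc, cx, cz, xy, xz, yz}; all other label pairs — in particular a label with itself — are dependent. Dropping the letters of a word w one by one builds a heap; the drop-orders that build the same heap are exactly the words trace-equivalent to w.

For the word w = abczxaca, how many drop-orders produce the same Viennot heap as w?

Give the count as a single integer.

piece 0:a — minimal
piece 1:b — minimal
piece 2:c — minimal
piece 3:z rests on {1:b}
piece 4:x rests on {1:b}
piece 5:a rests on {0:a}
piece 6:c rests on {2:c}
piece 7:a rests on {5:a}
minimal pieces: {0:a, 1:b, 2:c}
ways to finish when only these pieces remain (= sum over removing one remaining piece with nothing left below it):
  1 left: {3}→1  {4}→1  {6}→1  {7}→1
  2 left: {2,6}→1  {3,4}→2  {3,6}→2  {3,7}→2  {4,6}→2  {4,7}→2  {5,7}→1  {6,7}→2
  3 left: {0,5,7}→1  {1,3,4}→2  {2,3,6}→3  {2,4,6}→3  {2,6,7}→3  {3,4,6}→6  {3,4,7}→6  {3,5,7}→3  {3,6,7}→6  {4,5,7}→3  {4,6,7}→6  {5,6,7}→3
  4 left: {0,3,5,7}→4  {0,4,5,7}→4  {0,5,6,7}→4  {1,3,4,6}→8  {1,3,4,7}→8  {2,3,4,6}→12  {2,3,6,7}→12  {2,4,6,7}→12  {2,5,6,7}→6  {3,4,5,7}→12  {3,4,6,7}→24  {3,5,6,7}→12  {4,5,6,7}→12
  5 left: {0,2,5,6,7}→10  {0,3,4,5,7}→20  {0,3,5,6,7}→20  {0,4,5,6,7}→20  {1,2,3,4,6}→20  {1,3,4,5,7}→20  {1,3,4,6,7}→40  {2,3,4,6,7}→60  {2,3,5,6,7}→30  {2,4,5,6,7}→30  {3,4,5,6,7}→60
  6 left: {0,1,3,4,5,7}→40  {0,2,3,5,6,7}→60  {0,2,4,5,6,7}→60  {0,3,4,5,6,7}→120  {1,2,3,4,6,7}→120  {1,3,4,5,6,7}→120  {2,3,4,5,6,7}→180
  placing 0:a first → 420 extensions
  placing 1:b first → 420 extensions
  placing 2:c first → 280 extensions
total linear extensions = 1120

1120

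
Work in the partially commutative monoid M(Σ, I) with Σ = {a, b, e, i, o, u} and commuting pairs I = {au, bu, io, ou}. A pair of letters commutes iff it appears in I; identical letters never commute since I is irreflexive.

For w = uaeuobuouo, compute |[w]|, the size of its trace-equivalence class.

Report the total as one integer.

70

drop 0:u onto floor
drop 1:a onto floor
drop 2:e onto {0:u, 1:a}
drop 3:u onto {2:e}
drop 4:o onto {2:e}
drop 5:b onto {4:o}
drop 6:u onto {3:u}
drop 7:o onto {5:b}
drop 8:u onto {6:u}
drop 9:o onto {7:o}
ground layer = {0:u, 1:a}
drop-orders for the pieces not yet dropped (sum over which currently-grounded one goes next):
  1 to go: {8} 1  {9} 1
  2 to go: {6,8} 1  {7,9} 1  {8,9} 2
  3 to go: {3,6,8} 1  {5,7,9} 1  {6,8,9} 3  {7,8,9} 3
  4 to go: {3,6,8,9} 4  {4,5,7,9} 1  {5,7,8,9} 4  {6,7,8,9} 6
  5 to go: {3,6,7,8,9} 10  {4,5,7,8,9} 5  {5,6,7,8,9} 10
  6 to go: {3,5,6,7,8,9} 20  {4,5,6,7,8,9} 15
  7 to go: {3,4,5,6,7,8,9} 35
  8 to go: {2,3,4,5,6,7,8,9} 35
  if 0:u drops first: 35 orders
  if 1:a drops first: 35 orders
heap linearizations: 70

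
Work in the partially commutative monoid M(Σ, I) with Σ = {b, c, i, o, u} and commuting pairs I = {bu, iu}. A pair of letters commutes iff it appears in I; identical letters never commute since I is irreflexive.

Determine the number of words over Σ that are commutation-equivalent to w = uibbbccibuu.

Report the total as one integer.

#0=u has no predecessor
#1=i has no predecessor
#2=b depends on [1:i]
#3=b depends on [2:b]
#4=b depends on [3:b]
#5=c depends on [0:u, 4:b]
#6=c depends on [5:c]
#7=i depends on [6:c]
#8=b depends on [7:i]
#9=u depends on [6:c]
#10=u depends on [9:u]
sources: [0:u, 1:i]
N(rest) = Σ N(rest − s) over sources s of rest; N(one piece) = 1:
  size 1 → [8]=1  [10]=1
  size 2 → [7,8]=1  [8,10]=2  [9,10]=1
  size 3 → [7,8,10]=3  [8,9,10]=3
  size 4 → [7,8,9,10]=6
  size 5 → [6,7,8,9,10]=6
  size 6 → [5,6,7,8,9,10]=6
  size 7 → [0,5,6,7,8,9,10]=6  [4,5,6,7,8,9,10]=6
  size 8 → [0,4,5,6,7,8,9,10]=12  [3,4,5,6,7,8,9,10]=6
  size 9 → [0,3,4,5,6,7,8,9,10]=18  [2,3,4,5,6,7,8,9,10]=6
  first=0(u) contributes 6
  first=1(i) contributes 24
|[w]| = 30

30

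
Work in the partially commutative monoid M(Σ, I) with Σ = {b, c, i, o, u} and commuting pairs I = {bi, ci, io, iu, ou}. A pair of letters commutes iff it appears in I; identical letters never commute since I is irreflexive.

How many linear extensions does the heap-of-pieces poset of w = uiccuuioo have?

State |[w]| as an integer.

drop 0:u onto floor
drop 1:i onto floor
drop 2:c onto {0:u}
drop 3:c onto {2:c}
drop 4:u onto {3:c}
drop 5:u onto {4:u}
drop 6:i onto {1:i}
drop 7:o onto {3:c}
drop 8:o onto {7:o}
ground layer = {0:u, 1:i}
drop-orders for the pieces not yet dropped (sum over which currently-grounded one goes next):
  1 to go: {5} 1  {6} 1  {8} 1
  2 to go: {1,6} 1  {4,5} 1  {5,6} 2  {5,8} 2  {6,8} 2  {7,8} 1
  3 to go: {1,5,6} 3  {1,6,8} 3  {4,5,6} 3  {4,5,8} 3  {5,6,8} 6  {5,7,8} 3  {6,7,8} 3
  4 to go: {1,4,5,6} 6  {1,5,6,8} 12  {1,6,7,8} 6  {4,5,6,8} 12  {4,5,7,8} 6  {5,6,7,8} 12
  5 to go: {1,4,5,6,8} 30  {1,5,6,7,8} 30  {3,4,5,7,8} 6  {4,5,6,7,8} 30
  6 to go: {1,4,5,6,7,8} 90  {2,3,4,5,7,8} 6  {3,4,5,6,7,8} 36
  7 to go: {0,2,3,4,5,7,8} 6  {1,3,4,5,6,7,8} 126  {2,3,4,5,6,7,8} 42
  if 0:u drops first: 168 orders
  if 1:i drops first: 48 orders
heap linearizations: 216

216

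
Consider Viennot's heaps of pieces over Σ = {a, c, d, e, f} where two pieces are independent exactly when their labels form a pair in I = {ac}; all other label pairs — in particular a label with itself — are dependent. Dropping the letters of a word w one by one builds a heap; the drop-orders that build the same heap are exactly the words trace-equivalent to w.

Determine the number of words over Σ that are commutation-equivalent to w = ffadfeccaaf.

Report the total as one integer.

6

0(f) covers ∅
1(f) covers 0:f
2(a) covers 1:f
3(d) covers 2:a
4(f) covers 3:d
5(e) covers 4:f
6(c) covers 5:e
7(c) covers 6:c
8(a) covers 5:e
9(a) covers 8:a
10(f) covers 7:c, 9:a
floor of heap: 0:f
completions by unplaced set U, small U first (add the entries for U minus each lowest piece of U):
  |U|=1: {10}:1
  |U|=2: {7,10}:1  {9,10}:1
  |U|=3: {6,7,10}:1  {7,9,10}:2  {8,9,10}:1
  |U|=4: {6,7,9,10}:3  {7,8,9,10}:3
  |U|=5: {6,7,8,9,10}:6
  |U|=6: {5,6,7,8,9,10}:6
  |U|=7: {4,5,6,7,8,9,10}:6
  |U|=8: {3,4,5,6,7,8,9,10}:6
  |U|=9: {2,3,4,5,6,7,8,9,10}:6
  start at 0(f): 6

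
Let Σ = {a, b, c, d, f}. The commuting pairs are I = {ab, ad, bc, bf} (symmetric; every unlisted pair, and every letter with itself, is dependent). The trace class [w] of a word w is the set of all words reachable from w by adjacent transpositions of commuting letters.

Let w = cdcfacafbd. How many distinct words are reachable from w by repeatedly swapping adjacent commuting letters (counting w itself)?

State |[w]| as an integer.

piece 0:c — minimal
piece 1:d rests on {0:c}
piece 2:c rests on {1:d}
piece 3:f rests on {2:c}
piece 4:a rests on {3:f}
piece 5:c rests on {4:a}
piece 6:a rests on {5:c}
piece 7:f rests on {6:a}
piece 8:b rests on {1:d}
piece 9:d rests on {7:f, 8:b}
minimal pieces: {0:c}
ways to finish when only these pieces remain (= sum over removing one remaining piece with nothing left below it):
  1 left: {9}→1
  2 left: {7,9}→1  {8,9}→1
  3 left: {6,7,9}→1  {7,8,9}→2
  4 left: {5,6,7,9}→1  {6,7,8,9}→3
  5 left: {4,5,6,7,9}→1  {5,6,7,8,9}→4
  6 left: {3,4,5,6,7,9}→1  {4,5,6,7,8,9}→5
  7 left: {2,3,4,5,6,7,9}→1  {3,4,5,6,7,8,9}→6
  8 left: {2,3,4,5,6,7,8,9}→7
  placing 0:c first → 7 extensions

7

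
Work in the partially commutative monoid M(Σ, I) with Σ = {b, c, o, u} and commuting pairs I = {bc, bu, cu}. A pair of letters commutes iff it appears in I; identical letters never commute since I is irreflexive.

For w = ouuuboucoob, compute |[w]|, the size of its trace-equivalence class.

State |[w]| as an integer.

8

piece 0:o — minimal
piece 1:u rests on {0:o}
piece 2:u rests on {1:u}
piece 3:u rests on {2:u}
piece 4:b rests on {0:o}
piece 5:o rests on {3:u, 4:b}
piece 6:u rests on {5:o}
piece 7:c rests on {5:o}
piece 8:o rests on {6:u, 7:c}
piece 9:o rests on {8:o}
piece 10:b rests on {9:o}
minimal pieces: {0:o}
ways to finish when only these pieces remain (= sum over removing one remaining piece with nothing left below it):
  1 left: {10}→1
  2 left: {9,10}→1
  3 left: {8,9,10}→1
  4 left: {6,8,9,10}→1  {7,8,9,10}→1
  5 left: {6,7,8,9,10}→2
  6 left: {5,6,7,8,9,10}→2
  7 left: {3,5,6,7,8,9,10}→2  {4,5,6,7,8,9,10}→2
  8 left: {2,3,5,6,7,8,9,10}→2  {3,4,5,6,7,8,9,10}→4
  9 left: {1,2,3,5,6,7,8,9,10}→2  {2,3,4,5,6,7,8,9,10}→6
  placing 0:o first → 8 extensions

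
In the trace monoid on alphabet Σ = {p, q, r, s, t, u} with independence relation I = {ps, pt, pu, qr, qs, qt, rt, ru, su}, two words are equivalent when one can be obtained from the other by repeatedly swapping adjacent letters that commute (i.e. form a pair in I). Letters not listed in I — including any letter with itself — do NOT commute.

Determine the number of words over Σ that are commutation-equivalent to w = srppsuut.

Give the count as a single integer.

drop 0:s onto floor
drop 1:r onto {0:s}
drop 2:p onto {1:r}
drop 3:p onto {2:p}
drop 4:s onto {1:r}
drop 5:u onto floor
drop 6:u onto {5:u}
drop 7:t onto {4:s, 6:u}
ground layer = {0:s, 5:u}
drop-orders for the pieces not yet dropped (sum over which currently-grounded one goes next):
  1 to go: {3} 1  {7} 1
  2 to go: {2,3} 1  {3,7} 2  {4,7} 1  {6,7} 1
  3 to go: {2,3,7} 3  {3,4,7} 3  {3,6,7} 3  {4,6,7} 2  {5,6,7} 1
  4 to go: {2,3,4,7} 6  {2,3,6,7} 6  {3,4,6,7} 8  {3,5,6,7} 4  {4,5,6,7} 3
  5 to go: {1,2,3,4,7} 6  {2,3,4,6,7} 20  {2,3,5,6,7} 10  {3,4,5,6,7} 15
  6 to go: {0,1,2,3,4,7} 6  {1,2,3,4,6,7} 26  {2,3,4,5,6,7} 45
  if 0:s drops first: 71 orders
  if 5:u drops first: 32 orders
heap linearizations: 103

103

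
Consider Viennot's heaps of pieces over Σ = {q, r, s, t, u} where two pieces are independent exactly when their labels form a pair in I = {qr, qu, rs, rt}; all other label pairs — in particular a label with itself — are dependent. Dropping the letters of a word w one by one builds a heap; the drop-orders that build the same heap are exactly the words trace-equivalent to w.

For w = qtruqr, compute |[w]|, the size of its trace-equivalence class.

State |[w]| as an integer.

10

0(q) covers ∅
1(t) covers 0:q
2(r) covers ∅
3(u) covers 1:t, 2:r
4(q) covers 1:t
5(r) covers 3:u
floor of heap: 0:q, 2:r
completions by unplaced set U, small U first (add the entries for U minus each lowest piece of U):
  |U|=1: {4}:1  {5}:1
  |U|=2: {3,5}:1  {4,5}:2
  |U|=3: {2,3,5}:1  {3,4,5}:3
  |U|=4: {1,3,4,5}:3  {2,3,4,5}:4
  start at 0(q): 7
  start at 2(r): 3
sum over floor = 10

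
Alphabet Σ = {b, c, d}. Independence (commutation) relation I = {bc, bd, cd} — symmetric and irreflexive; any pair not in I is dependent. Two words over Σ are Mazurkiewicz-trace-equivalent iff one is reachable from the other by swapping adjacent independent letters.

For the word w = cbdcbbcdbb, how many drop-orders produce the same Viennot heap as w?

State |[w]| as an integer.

0(c) covers ∅
1(b) covers ∅
2(d) covers ∅
3(c) covers 0:c
4(b) covers 1:b
5(b) covers 4:b
6(c) covers 3:c
7(d) covers 2:d
8(b) covers 5:b
9(b) covers 8:b
floor of heap: 0:c, 1:b, 2:d
completions by unplaced set U, small U first (add the entries for U minus each lowest piece of U):
  |U|=1: {6}:1  {7}:1  {9}:1
  |U|=2: {2,7}:1  {3,6}:1  {6,7}:2  {6,9}:2  {7,9}:2  {8,9}:1
  |U|=3: {0,3,6}:1  {2,6,7}:3  {2,7,9}:3  {3,6,7}:3  {3,6,9}:3  {5,8,9}:1  {6,7,9}:6  {6,8,9}:3  {7,8,9}:3
  |U|=4: {0,3,6,7}:4  {0,3,6,9}:4  {2,3,6,7}:6  {2,6,7,9}:12  {2,7,8,9}:6  {3,6,7,9}:12  {3,6,8,9}:6  {4,5,8,9}:1  {5,6,8,9}:4  {5,7,8,9}:4  {6,7,8,9}:12
  |U|=5: {0,2,3,6,7}:10  {0,3,6,7,9}:20  {0,3,6,8,9}:10  {1,4,5,8,9}:1  {2,3,6,7,9}:30  {2,5,7,8,9}:10  {2,6,7,8,9}:30  {3,5,6,8,9}:10  {3,6,7,8,9}:30  {4,5,6,8,9}:5  {4,5,7,8,9}:5  {5,6,7,8,9}:20
  |U|=6: {0,2,3,6,7,9}:60  {0,3,5,6,8,9}:20  {0,3,6,7,8,9}:60  {1,4,5,6,8,9}:6  {1,4,5,7,8,9}:6  {2,3,6,7,8,9}:90  {2,4,5,7,8,9}:15  {2,5,6,7,8,9}:60  {3,4,5,6,8,9}:15  {3,5,6,7,8,9}:60  {4,5,6,7,8,9}:30
  |U|=7: {0,2,3,6,7,8,9}:210  {0,3,4,5,6,8,9}:35  {0,3,5,6,7,8,9}:140  {1,2,4,5,7,8,9}:21  {1,3,4,5,6,8,9}:21  {1,4,5,6,7,8,9}:42  {2,3,5,6,7,8,9}:210  {2,4,5,6,7,8,9}:105  {3,4,5,6,7,8,9}:105
  |U|=8: {0,1,3,4,5,6,8,9}:56  {0,2,3,5,6,7,8,9}:560  {0,3,4,5,6,7,8,9}:280  {1,2,4,5,6,7,8,9}:168  {1,3,4,5,6,7,8,9}:168  {2,3,4,5,6,7,8,9}:420
  start at 0(c): 756
  start at 1(b): 1260
  start at 2(d): 504
sum over floor = 2520

2520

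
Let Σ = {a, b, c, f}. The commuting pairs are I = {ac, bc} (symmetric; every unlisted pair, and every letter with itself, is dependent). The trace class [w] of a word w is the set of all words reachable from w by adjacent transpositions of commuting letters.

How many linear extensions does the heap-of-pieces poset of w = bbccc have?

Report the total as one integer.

drop 0:b onto floor
drop 1:b onto {0:b}
drop 2:c onto floor
drop 3:c onto {2:c}
drop 4:c onto {3:c}
ground layer = {0:b, 2:c}
drop-orders for the pieces not yet dropped (sum over which currently-grounded one goes next):
  1 to go: {1} 1  {4} 1
  2 to go: {0,1} 1  {1,4} 2  {3,4} 1
  3 to go: {0,1,4} 3  {1,3,4} 3  {2,3,4} 1
  if 0:b drops first: 4 orders
  if 2:c drops first: 6 orders
heap linearizations: 10

10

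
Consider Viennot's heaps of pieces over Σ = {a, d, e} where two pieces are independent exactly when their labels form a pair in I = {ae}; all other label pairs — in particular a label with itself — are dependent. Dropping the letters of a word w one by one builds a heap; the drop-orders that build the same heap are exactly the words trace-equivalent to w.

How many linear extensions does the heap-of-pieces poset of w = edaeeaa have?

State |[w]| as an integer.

0(e) covers ∅
1(d) covers 0:e
2(a) covers 1:d
3(e) covers 1:d
4(e) covers 3:e
5(a) covers 2:a
6(a) covers 5:a
floor of heap: 0:e
completions by unplaced set U, small U first (add the entries for U minus each lowest piece of U):
  |U|=1: {4}:1  {6}:1
  |U|=2: {3,4}:1  {4,6}:2  {5,6}:1
  |U|=3: {2,5,6}:1  {3,4,6}:3  {4,5,6}:3
  |U|=4: {2,4,5,6}:4  {3,4,5,6}:6
  |U|=5: {2,3,4,5,6}:10
  start at 0(e): 10

10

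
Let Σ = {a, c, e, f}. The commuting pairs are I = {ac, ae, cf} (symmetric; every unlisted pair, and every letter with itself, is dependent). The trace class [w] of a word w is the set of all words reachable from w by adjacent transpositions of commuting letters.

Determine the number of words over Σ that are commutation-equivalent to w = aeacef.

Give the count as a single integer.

10

#0=a has no predecessor
#1=e has no predecessor
#2=a depends on [0:a]
#3=c depends on [1:e]
#4=e depends on [3:c]
#5=f depends on [2:a, 4:e]
sources: [0:a, 1:e]
N(rest) = Σ N(rest − s) over sources s of rest; N(one piece) = 1:
  size 1 → [5]=1
  size 2 → [2,5]=1  [4,5]=1
  size 3 → [0,2,5]=1  [2,4,5]=2  [3,4,5]=1
  size 4 → [0,2,4,5]=3  [1,3,4,5]=1  [2,3,4,5]=3
  first=0(a) contributes 4
  first=1(e) contributes 6
|[w]| = 10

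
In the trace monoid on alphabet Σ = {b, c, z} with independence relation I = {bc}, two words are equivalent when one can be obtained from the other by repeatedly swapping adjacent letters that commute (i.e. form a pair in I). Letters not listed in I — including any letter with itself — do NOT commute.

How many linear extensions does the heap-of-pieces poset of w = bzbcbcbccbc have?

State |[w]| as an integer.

126

0(b) covers ∅
1(z) covers 0:b
2(b) covers 1:z
3(c) covers 1:z
4(b) covers 2:b
5(c) covers 3:c
6(b) covers 4:b
7(c) covers 5:c
8(c) covers 7:c
9(b) covers 6:b
10(c) covers 8:c
floor of heap: 0:b
completions by unplaced set U, small U first (add the entries for U minus each lowest piece of U):
  |U|=1: {9}:1  {10}:1
  |U|=2: {6,9}:1  {8,10}:1  {9,10}:2
  |U|=3: {4,6,9}:1  {6,9,10}:3  {7,8,10}:1  {8,9,10}:3
  |U|=4: {2,4,6,9}:1  {4,6,9,10}:4  {5,7,8,10}:1  {6,8,9,10}:6  {7,8,9,10}:4
  |U|=5: {2,4,6,9,10}:5  {3,5,7,8,10}:1  {4,6,8,9,10}:10  {5,7,8,9,10}:5  {6,7,8,9,10}:10
  |U|=6: {2,4,6,8,9,10}:15  {3,5,7,8,9,10}:6  {4,6,7,8,9,10}:20  {5,6,7,8,9,10}:15
  |U|=7: {2,4,6,7,8,9,10}:35  {3,5,6,7,8,9,10}:21  {4,5,6,7,8,9,10}:35
  |U|=8: {2,4,5,6,7,8,9,10}:70  {3,4,5,6,7,8,9,10}:56
  |U|=9: {2,3,4,5,6,7,8,9,10}:126
  start at 0(b): 126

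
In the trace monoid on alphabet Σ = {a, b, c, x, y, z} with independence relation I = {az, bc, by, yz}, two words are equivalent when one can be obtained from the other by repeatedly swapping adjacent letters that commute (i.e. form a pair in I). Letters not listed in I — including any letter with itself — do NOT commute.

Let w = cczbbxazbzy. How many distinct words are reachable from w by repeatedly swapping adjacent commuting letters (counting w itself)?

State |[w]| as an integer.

drop 0:c onto floor
drop 1:c onto {0:c}
drop 2:z onto {1:c}
drop 3:b onto {2:z}
drop 4:b onto {3:b}
drop 5:x onto {4:b}
drop 6:a onto {5:x}
drop 7:z onto {5:x}
drop 8:b onto {6:a, 7:z}
drop 9:z onto {8:b}
drop 10:y onto {6:a}
ground layer = {0:c}
drop-orders for the pieces not yet dropped (sum over which currently-grounded one goes next):
  1 to go: {9} 1  {10} 1
  2 to go: {8,9} 1  {9,10} 2
  3 to go: {7,8,9} 1  {8,9,10} 3
  4 to go: {6,8,9,10} 3  {7,8,9,10} 4
  5 to go: {6,7,8,9,10} 7
  6 to go: {5,6,7,8,9,10} 7
  7 to go: {4,5,6,7,8,9,10} 7
  8 to go: {3,4,5,6,7,8,9,10} 7
  9 to go: {2,3,4,5,6,7,8,9,10} 7
  if 0:c drops first: 7 orders

7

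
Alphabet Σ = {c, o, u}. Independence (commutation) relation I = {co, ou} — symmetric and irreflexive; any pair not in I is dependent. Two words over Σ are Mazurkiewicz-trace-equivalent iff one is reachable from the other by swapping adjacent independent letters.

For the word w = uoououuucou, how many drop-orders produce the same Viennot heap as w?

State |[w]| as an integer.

330

#0=u has no predecessor
#1=o has no predecessor
#2=o depends on [1:o]
#3=u depends on [0:u]
#4=o depends on [2:o]
#5=u depends on [3:u]
#6=u depends on [5:u]
#7=u depends on [6:u]
#8=c depends on [7:u]
#9=o depends on [4:o]
#10=u depends on [8:c]
sources: [0:u, 1:o]
N(rest) = Σ N(rest − s) over sources s of rest; N(one piece) = 1:
  size 1 → [9]=1  [10]=1
  size 2 → [4,9]=1  [8,10]=1  [9,10]=2
  size 3 → [2,4,9]=1  [4,9,10]=3  [7,8,10]=1  [8,9,10]=3
  size 4 → [1,2,4,9]=1  [2,4,9,10]=4  [4,8,9,10]=6  [6,7,8,10]=1  [7,8,9,10]=4
  size 5 → [1,2,4,9,10]=5  [2,4,8,9,10]=10  [4,7,8,9,10]=10  [5,6,7,8,10]=1  [6,7,8,9,10]=5
  size 6 → [1,2,4,8,9,10]=15  [2,4,7,8,9,10]=20  [3,5,6,7,8,10]=1  [4,6,7,8,9,10]=15  [5,6,7,8,9,10]=6
  size 7 → [0,3,5,6,7,8,10]=1  [1,2,4,7,8,9,10]=35  [2,4,6,7,8,9,10]=35  [3,5,6,7,8,9,10]=7  [4,5,6,7,8,9,10]=21
  size 8 → [0,3,5,6,7,8,9,10]=8  [1,2,4,6,7,8,9,10]=70  [2,4,5,6,7,8,9,10]=56  [3,4,5,6,7,8,9,10]=28
  size 9 → [0,3,4,5,6,7,8,9,10]=36  [1,2,4,5,6,7,8,9,10]=126  [2,3,4,5,6,7,8,9,10]=84
  first=0(u) contributes 210
  first=1(o) contributes 120
|[w]| = 330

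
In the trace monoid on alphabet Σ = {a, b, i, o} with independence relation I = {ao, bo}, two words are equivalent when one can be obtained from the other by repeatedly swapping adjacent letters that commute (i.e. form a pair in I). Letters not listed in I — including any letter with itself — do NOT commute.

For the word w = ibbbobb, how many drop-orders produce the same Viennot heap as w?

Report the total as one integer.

0(i) covers ∅
1(b) covers 0:i
2(b) covers 1:b
3(b) covers 2:b
4(o) covers 0:i
5(b) covers 3:b
6(b) covers 5:b
floor of heap: 0:i
completions by unplaced set U, small U first (add the entries for U minus each lowest piece of U):
  |U|=1: {4}:1  {6}:1
  |U|=2: {4,6}:2  {5,6}:1
  |U|=3: {3,5,6}:1  {4,5,6}:3
  |U|=4: {2,3,5,6}:1  {3,4,5,6}:4
  |U|=5: {1,2,3,5,6}:1  {2,3,4,5,6}:5
  start at 0(i): 6

6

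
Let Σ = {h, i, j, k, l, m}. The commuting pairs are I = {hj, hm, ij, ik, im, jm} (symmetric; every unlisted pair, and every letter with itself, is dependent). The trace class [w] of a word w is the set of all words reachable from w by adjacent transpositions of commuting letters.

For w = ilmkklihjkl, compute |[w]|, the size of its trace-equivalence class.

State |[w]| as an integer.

3

0(i) covers ∅
1(l) covers 0:i
2(m) covers 1:l
3(k) covers 2:m
4(k) covers 3:k
5(l) covers 4:k
6(i) covers 5:l
7(h) covers 6:i
8(j) covers 5:l
9(k) covers 7:h, 8:j
10(l) covers 9:k
floor of heap: 0:i
completions by unplaced set U, small U first (add the entries for U minus each lowest piece of U):
  |U|=1: {10}:1
  |U|=2: {9,10}:1
  |U|=3: {7,9,10}:1  {8,9,10}:1
  |U|=4: {6,7,9,10}:1  {7,8,9,10}:2
  |U|=5: {6,7,8,9,10}:3
  |U|=6: {5,6,7,8,9,10}:3
  |U|=7: {4,5,6,7,8,9,10}:3
  |U|=8: {3,4,5,6,7,8,9,10}:3
  |U|=9: {2,3,4,5,6,7,8,9,10}:3
  start at 0(i): 3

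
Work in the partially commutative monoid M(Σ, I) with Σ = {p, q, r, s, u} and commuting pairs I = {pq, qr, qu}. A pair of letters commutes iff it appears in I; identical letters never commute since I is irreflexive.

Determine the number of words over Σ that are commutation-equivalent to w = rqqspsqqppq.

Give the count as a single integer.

30

drop 0:r onto floor
drop 1:q onto floor
drop 2:q onto {1:q}
drop 3:s onto {0:r, 2:q}
drop 4:p onto {3:s}
drop 5:s onto {4:p}
drop 6:q onto {5:s}
drop 7:q onto {6:q}
drop 8:p onto {5:s}
drop 9:p onto {8:p}
drop 10:q onto {7:q}
ground layer = {0:r, 1:q}
drop-orders for the pieces not yet dropped (sum over which currently-grounded one goes next):
  1 to go: {9} 1  {10} 1
  2 to go: {7,10} 1  {8,9} 1  {9,10} 2
  3 to go: {6,7,10} 1  {7,9,10} 3  {8,9,10} 3
  4 to go: {6,7,9,10} 4  {7,8,9,10} 6
  5 to go: {6,7,8,9,10} 10
  6 to go: {5,6,7,8,9,10} 10
  7 to go: {4,5,6,7,8,9,10} 10
  8 to go: {3,4,5,6,7,8,9,10} 10
  9 to go: {0,3,4,5,6,7,8,9,10} 10  {2,3,4,5,6,7,8,9,10} 10
  if 0:r drops first: 10 orders
  if 1:q drops first: 20 orders
heap linearizations: 30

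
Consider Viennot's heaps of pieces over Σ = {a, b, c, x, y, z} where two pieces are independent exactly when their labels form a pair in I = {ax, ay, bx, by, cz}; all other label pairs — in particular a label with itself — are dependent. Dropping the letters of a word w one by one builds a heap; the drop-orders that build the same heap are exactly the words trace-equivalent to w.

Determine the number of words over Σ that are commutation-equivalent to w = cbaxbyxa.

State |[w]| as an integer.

35

piece 0:c — minimal
piece 1:b rests on {0:c}
piece 2:a rests on {1:b}
piece 3:x rests on {0:c}
piece 4:b rests on {2:a}
piece 5:y rests on {3:x}
piece 6:x rests on {5:y}
piece 7:a rests on {4:b}
minimal pieces: {0:c}
ways to finish when only these pieces remain (= sum over removing one remaining piece with nothing left below it):
  1 left: {6}→1  {7}→1
  2 left: {4,7}→1  {5,6}→1  {6,7}→2
  3 left: {2,4,7}→1  {3,5,6}→1  {4,6,7}→3  {5,6,7}→3
  4 left: {1,2,4,7}→1  {2,4,6,7}→4  {3,5,6,7}→4  {4,5,6,7}→6
  5 left: {1,2,4,6,7}→5  {2,4,5,6,7}→10  {3,4,5,6,7}→10
  6 left: {1,2,4,5,6,7}→15  {2,3,4,5,6,7}→20
  placing 0:c first → 35 extensions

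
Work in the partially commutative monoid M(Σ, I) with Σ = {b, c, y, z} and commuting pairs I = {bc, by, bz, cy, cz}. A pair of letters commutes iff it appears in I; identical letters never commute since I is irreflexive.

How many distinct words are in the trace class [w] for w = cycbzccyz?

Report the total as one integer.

630

drop 0:c onto floor
drop 1:y onto floor
drop 2:c onto {0:c}
drop 3:b onto floor
drop 4:z onto {1:y}
drop 5:c onto {2:c}
drop 6:c onto {5:c}
drop 7:y onto {4:z}
drop 8:z onto {7:y}
ground layer = {0:c, 1:y, 3:b}
drop-orders for the pieces not yet dropped (sum over which currently-grounded one goes next):
  1 to go: {3} 1  {6} 1  {8} 1
  2 to go: {3,6} 2  {3,8} 2  {5,6} 1  {6,8} 2  {7,8} 1
  3 to go: {2,5,6} 1  {3,5,6} 3  {3,6,8} 6  {3,7,8} 3  {4,7,8} 1  {5,6,8} 3  {6,7,8} 3
  4 to go: {0,2,5,6} 1  {1,4,7,8} 1  {2,3,5,6} 4  {2,5,6,8} 4  {3,4,7,8} 4  {3,5,6,8} 12  {3,6,7,8} 12  {4,6,7,8} 4  {5,6,7,8} 6
  5 to go: {0,2,3,5,6} 5  {0,2,5,6,8} 5  {1,3,4,7,8} 5  {1,4,6,7,8} 5  {2,3,5,6,8} 20  {2,5,6,7,8} 10  {3,4,6,7,8} 20  {3,5,6,7,8} 30  {4,5,6,7,8} 10
  6 to go: {0,2,3,5,6,8} 30  {0,2,5,6,7,8} 15  {1,3,4,6,7,8} 30  {1,4,5,6,7,8} 15  {2,3,5,6,7,8} 60  {2,4,5,6,7,8} 20  {3,4,5,6,7,8} 60
  7 to go: {0,2,3,5,6,7,8} 105  {0,2,4,5,6,7,8} 35  {1,2,4,5,6,7,8} 35  {1,3,4,5,6,7,8} 105  {2,3,4,5,6,7,8} 140
  if 0:c drops first: 280 orders
  if 1:y drops first: 280 orders
  if 3:b drops first: 70 orders
heap linearizations: 630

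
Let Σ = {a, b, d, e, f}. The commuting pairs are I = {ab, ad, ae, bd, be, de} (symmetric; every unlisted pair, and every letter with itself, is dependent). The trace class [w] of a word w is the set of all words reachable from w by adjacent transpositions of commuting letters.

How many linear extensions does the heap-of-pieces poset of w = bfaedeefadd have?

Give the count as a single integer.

drop 0:b onto floor
drop 1:f onto {0:b}
drop 2:a onto {1:f}
drop 3:e onto {1:f}
drop 4:d onto {1:f}
drop 5:e onto {3:e}
drop 6:e onto {5:e}
drop 7:f onto {2:a, 4:d, 6:e}
drop 8:a onto {7:f}
drop 9:d onto {7:f}
drop 10:d onto {9:d}
ground layer = {0:b}
drop-orders for the pieces not yet dropped (sum over which currently-grounded one goes next):
  1 to go: {8} 1  {10} 1
  2 to go: {8,10} 2  {9,10} 1
  3 to go: {8,9,10} 3
  4 to go: {7,8,9,10} 3
  5 to go: {2,7,8,9,10} 3  {4,7,8,9,10} 3  {6,7,8,9,10} 3
  6 to go: {2,4,7,8,9,10} 6  {2,6,7,8,9,10} 6  {4,6,7,8,9,10} 6  {5,6,7,8,9,10} 3
  7 to go: {2,4,6,7,8,9,10} 18  {2,5,6,7,8,9,10} 9  {3,5,6,7,8,9,10} 3  {4,5,6,7,8,9,10} 9
  8 to go: {2,3,5,6,7,8,9,10} 12  {2,4,5,6,7,8,9,10} 36  {3,4,5,6,7,8,9,10} 12
  9 to go: {2,3,4,5,6,7,8,9,10} 60
  if 0:b drops first: 60 orders

60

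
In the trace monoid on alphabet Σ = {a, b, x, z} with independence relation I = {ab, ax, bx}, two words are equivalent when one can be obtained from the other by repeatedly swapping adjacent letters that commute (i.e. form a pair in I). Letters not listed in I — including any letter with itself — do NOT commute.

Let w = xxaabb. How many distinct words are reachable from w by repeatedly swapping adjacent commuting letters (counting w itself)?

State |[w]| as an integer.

90

0(x) covers ∅
1(x) covers 0:x
2(a) covers ∅
3(a) covers 2:a
4(b) covers ∅
5(b) covers 4:b
floor of heap: 0:x, 2:a, 4:b
completions by unplaced set U, small U first (add the entries for U minus each lowest piece of U):
  |U|=1: {1}:1  {3}:1  {5}:1
  |U|=2: {0,1}:1  {1,3}:2  {1,5}:2  {2,3}:1  {3,5}:2  {4,5}:1
  |U|=3: {0,1,3}:3  {0,1,5}:3  {1,2,3}:3  {1,3,5}:6  {1,4,5}:3  {2,3,5}:3  {3,4,5}:3
  |U|=4: {0,1,2,3}:6  {0,1,3,5}:12  {0,1,4,5}:6  {1,2,3,5}:12  {1,3,4,5}:12  {2,3,4,5}:6
  start at 0(x): 30
  start at 2(a): 30
  start at 4(b): 30
sum over floor = 90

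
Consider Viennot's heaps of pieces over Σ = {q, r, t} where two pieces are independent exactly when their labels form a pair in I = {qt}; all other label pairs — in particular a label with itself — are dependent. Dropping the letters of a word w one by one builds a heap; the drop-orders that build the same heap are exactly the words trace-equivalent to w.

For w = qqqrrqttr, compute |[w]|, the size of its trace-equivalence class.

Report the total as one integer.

#0=q has no predecessor
#1=q depends on [0:q]
#2=q depends on [1:q]
#3=r depends on [2:q]
#4=r depends on [3:r]
#5=q depends on [4:r]
#6=t depends on [4:r]
#7=t depends on [6:t]
#8=r depends on [5:q, 7:t]
sources: [0:q]
N(rest) = Σ N(rest − s) over sources s of rest; N(one piece) = 1:
  size 1 → [8]=1
  size 2 → [5,8]=1  [7,8]=1
  size 3 → [5,7,8]=2  [6,7,8]=1
  size 4 → [5,6,7,8]=3
  size 5 → [4,5,6,7,8]=3
  size 6 → [3,4,5,6,7,8]=3
  size 7 → [2,3,4,5,6,7,8]=3
  first=0(q) contributes 3

3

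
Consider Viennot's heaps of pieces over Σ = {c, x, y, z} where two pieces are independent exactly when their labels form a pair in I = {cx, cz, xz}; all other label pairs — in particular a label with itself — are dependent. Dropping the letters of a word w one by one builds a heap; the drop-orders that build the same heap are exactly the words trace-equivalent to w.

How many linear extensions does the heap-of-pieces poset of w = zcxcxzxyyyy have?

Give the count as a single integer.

210

#0=z has no predecessor
#1=c has no predecessor
#2=x has no predecessor
#3=c depends on [1:c]
#4=x depends on [2:x]
#5=z depends on [0:z]
#6=x depends on [4:x]
#7=y depends on [3:c, 5:z, 6:x]
#8=y depends on [7:y]
#9=y depends on [8:y]
#10=y depends on [9:y]
sources: [0:z, 1:c, 2:x]
N(rest) = Σ N(rest − s) over sources s of rest; N(one piece) = 1:
  size 1 → [10]=1
  size 2 → [9,10]=1
  size 3 → [8,9,10]=1
  size 4 → [7,8,9,10]=1
  size 5 → [3,7,8,9,10]=1  [5,7,8,9,10]=1  [6,7,8,9,10]=1
  size 6 → [0,5,7,8,9,10]=1  [1,3,7,8,9,10]=1  [3,5,7,8,9,10]=2  [3,6,7,8,9,10]=2  [4,6,7,8,9,10]=1  [5,6,7,8,9,10]=2
  size 7 → [0,3,5,7,8,9,10]=3  [0,5,6,7,8,9,10]=3  [1,3,5,7,8,9,10]=3  [1,3,6,7,8,9,10]=3  [2,4,6,7,8,9,10]=1  [3,4,6,7,8,9,10]=3  [3,5,6,7,8,9,10]=6  [4,5,6,7,8,9,10]=3
  size 8 → [0,1,3,5,7,8,9,10]=6  [0,3,5,6,7,8,9,10]=12  [0,4,5,6,7,8,9,10]=6  [1,3,4,6,7,8,9,10]=6  [1,3,5,6,7,8,9,10]=12  [2,3,4,6,7,8,9,10]=4  [2,4,5,6,7,8,9,10]=4  [3,4,5,6,7,8,9,10]=12
  size 9 → [0,1,3,5,6,7,8,9,10]=30  [0,2,4,5,6,7,8,9,10]=10  [0,3,4,5,6,7,8,9,10]=30  [1,2,3,4,6,7,8,9,10]=10  [1,3,4,5,6,7,8,9,10]=30  [2,3,4,5,6,7,8,9,10]=20
  first=0(z) contributes 60
  first=1(c) contributes 60
  first=2(x) contributes 90
|[w]| = 210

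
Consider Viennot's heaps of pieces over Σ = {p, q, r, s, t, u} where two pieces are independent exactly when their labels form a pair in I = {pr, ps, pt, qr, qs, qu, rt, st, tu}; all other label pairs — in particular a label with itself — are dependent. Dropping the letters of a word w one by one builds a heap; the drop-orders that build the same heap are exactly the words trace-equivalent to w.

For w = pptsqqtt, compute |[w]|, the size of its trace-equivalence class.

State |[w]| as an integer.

24

drop 0:p onto floor
drop 1:p onto {0:p}
drop 2:t onto floor
drop 3:s onto floor
drop 4:q onto {1:p, 2:t}
drop 5:q onto {4:q}
drop 6:t onto {5:q}
drop 7:t onto {6:t}
ground layer = {0:p, 2:t, 3:s}
drop-orders for the pieces not yet dropped (sum over which currently-grounded one goes next):
  1 to go: {3} 1  {7} 1
  2 to go: {3,7} 2  {6,7} 1
  3 to go: {3,6,7} 3  {5,6,7} 1
  4 to go: {3,5,6,7} 4  {4,5,6,7} 1
  5 to go: {1,4,5,6,7} 1  {2,4,5,6,7} 1  {3,4,5,6,7} 5
  6 to go: {0,1,4,5,6,7} 1  {1,2,4,5,6,7} 2  {1,3,4,5,6,7} 6  {2,3,4,5,6,7} 6
  if 0:p drops first: 14 orders
  if 2:t drops first: 7 orders
  if 3:s drops first: 3 orders
heap linearizations: 24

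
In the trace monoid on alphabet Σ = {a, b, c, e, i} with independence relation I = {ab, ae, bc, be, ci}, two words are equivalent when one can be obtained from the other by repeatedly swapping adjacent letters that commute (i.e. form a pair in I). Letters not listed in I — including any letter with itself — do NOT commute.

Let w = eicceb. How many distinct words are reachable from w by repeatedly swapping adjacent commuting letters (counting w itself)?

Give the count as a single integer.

#0=e has no predecessor
#1=i depends on [0:e]
#2=c depends on [0:e]
#3=c depends on [2:c]
#4=e depends on [1:i, 3:c]
#5=b depends on [1:i]
sources: [0:e]
N(rest) = Σ N(rest − s) over sources s of rest; N(one piece) = 1:
  size 1 → [4]=1  [5]=1
  size 2 → [3,4]=1  [4,5]=2
  size 3 → [1,4,5]=2  [2,3,4]=1  [3,4,5]=3
  size 4 → [1,3,4,5]=5  [2,3,4,5]=4
  first=0(e) contributes 9

9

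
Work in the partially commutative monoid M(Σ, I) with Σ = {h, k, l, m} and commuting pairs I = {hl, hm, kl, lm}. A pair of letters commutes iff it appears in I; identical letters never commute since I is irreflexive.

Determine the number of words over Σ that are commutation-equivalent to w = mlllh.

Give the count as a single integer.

0(m) covers ∅
1(l) covers ∅
2(l) covers 1:l
3(l) covers 2:l
4(h) covers ∅
floor of heap: 0:m, 1:l, 4:h
completions by unplaced set U, small U first (add the entries for U minus each lowest piece of U):
  |U|=1: {0}:1  {3}:1  {4}:1
  |U|=2: {0,3}:2  {0,4}:2  {2,3}:1  {3,4}:2
  |U|=3: {0,2,3}:3  {0,3,4}:6  {1,2,3}:1  {2,3,4}:3
  start at 0(m): 4
  start at 1(l): 12
  start at 4(h): 4
sum over floor = 20

20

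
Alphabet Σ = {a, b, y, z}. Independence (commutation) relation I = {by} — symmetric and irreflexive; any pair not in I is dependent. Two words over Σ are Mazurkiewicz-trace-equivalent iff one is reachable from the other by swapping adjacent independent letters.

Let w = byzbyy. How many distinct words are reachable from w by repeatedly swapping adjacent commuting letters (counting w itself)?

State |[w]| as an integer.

0(b) covers ∅
1(y) covers ∅
2(z) covers 0:b, 1:y
3(b) covers 2:z
4(y) covers 2:z
5(y) covers 4:y
floor of heap: 0:b, 1:y
completions by unplaced set U, small U first (add the entries for U minus each lowest piece of U):
  |U|=1: {3}:1  {5}:1
  |U|=2: {3,5}:2  {4,5}:1
  |U|=3: {3,4,5}:3
  |U|=4: {2,3,4,5}:3
  start at 0(b): 3
  start at 1(y): 3
sum over floor = 6

6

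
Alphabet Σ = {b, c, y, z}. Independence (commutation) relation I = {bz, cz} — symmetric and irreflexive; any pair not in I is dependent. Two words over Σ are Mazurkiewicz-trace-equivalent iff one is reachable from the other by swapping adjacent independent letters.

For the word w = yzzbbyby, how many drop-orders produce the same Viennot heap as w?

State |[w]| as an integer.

6

drop 0:y onto floor
drop 1:z onto {0:y}
drop 2:z onto {1:z}
drop 3:b onto {0:y}
drop 4:b onto {3:b}
drop 5:y onto {2:z, 4:b}
drop 6:b onto {5:y}
drop 7:y onto {6:b}
ground layer = {0:y}
drop-orders for the pieces not yet dropped (sum over which currently-grounded one goes next):
  1 to go: {7} 1
  2 to go: {6,7} 1
  3 to go: {5,6,7} 1
  4 to go: {2,5,6,7} 1  {4,5,6,7} 1
  5 to go: {1,2,5,6,7} 1  {2,4,5,6,7} 2  {3,4,5,6,7} 1
  6 to go: {1,2,4,5,6,7} 3  {2,3,4,5,6,7} 3
  if 0:y drops first: 6 orders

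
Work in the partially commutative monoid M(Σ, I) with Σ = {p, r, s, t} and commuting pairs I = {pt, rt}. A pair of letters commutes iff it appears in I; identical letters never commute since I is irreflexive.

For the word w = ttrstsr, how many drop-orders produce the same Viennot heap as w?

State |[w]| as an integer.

0(t) covers ∅
1(t) covers 0:t
2(r) covers ∅
3(s) covers 1:t, 2:r
4(t) covers 3:s
5(s) covers 4:t
6(r) covers 5:s
floor of heap: 0:t, 2:r
completions by unplaced set U, small U first (add the entries for U minus each lowest piece of U):
  |U|=1: {6}:1
  |U|=2: {5,6}:1
  |U|=3: {4,5,6}:1
  |U|=4: {3,4,5,6}:1
  |U|=5: {1,3,4,5,6}:1  {2,3,4,5,6}:1
  start at 0(t): 2
  start at 2(r): 1
sum over floor = 3

3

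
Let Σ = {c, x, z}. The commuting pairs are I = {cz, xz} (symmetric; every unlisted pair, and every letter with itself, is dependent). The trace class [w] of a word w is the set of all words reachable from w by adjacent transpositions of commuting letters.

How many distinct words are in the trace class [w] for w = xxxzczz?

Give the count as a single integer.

drop 0:x onto floor
drop 1:x onto {0:x}
drop 2:x onto {1:x}
drop 3:z onto floor
drop 4:c onto {2:x}
drop 5:z onto {3:z}
drop 6:z onto {5:z}
ground layer = {0:x, 3:z}
drop-orders for the pieces not yet dropped (sum over which currently-grounded one goes next):
  1 to go: {4} 1  {6} 1
  2 to go: {2,4} 1  {4,6} 2  {5,6} 1
  3 to go: {1,2,4} 1  {2,4,6} 3  {3,5,6} 1  {4,5,6} 3
  4 to go: {0,1,2,4} 1  {1,2,4,6} 4  {2,4,5,6} 6  {3,4,5,6} 4
  5 to go: {0,1,2,4,6} 5  {1,2,4,5,6} 10  {2,3,4,5,6} 10
  if 0:x drops first: 20 orders
  if 3:z drops first: 15 orders
heap linearizations: 35

35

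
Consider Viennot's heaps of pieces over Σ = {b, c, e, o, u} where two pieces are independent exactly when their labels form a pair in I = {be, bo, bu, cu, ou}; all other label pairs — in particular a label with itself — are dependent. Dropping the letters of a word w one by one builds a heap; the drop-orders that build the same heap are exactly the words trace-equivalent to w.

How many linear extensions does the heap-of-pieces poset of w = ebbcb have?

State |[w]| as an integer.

0(e) covers ∅
1(b) covers ∅
2(b) covers 1:b
3(c) covers 0:e, 2:b
4(b) covers 3:c
floor of heap: 0:e, 1:b
completions by unplaced set U, small U first (add the entries for U minus each lowest piece of U):
  |U|=1: {4}:1
  |U|=2: {3,4}:1
  |U|=3: {0,3,4}:1  {2,3,4}:1
  start at 0(e): 1
  start at 1(b): 2
sum over floor = 3

3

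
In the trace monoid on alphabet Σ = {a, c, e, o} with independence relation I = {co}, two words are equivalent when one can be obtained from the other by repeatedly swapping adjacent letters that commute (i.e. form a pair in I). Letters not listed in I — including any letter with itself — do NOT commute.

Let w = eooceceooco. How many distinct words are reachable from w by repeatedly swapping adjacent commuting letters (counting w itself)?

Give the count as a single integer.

12

piece 0:e — minimal
piece 1:o rests on {0:e}
piece 2:o rests on {1:o}
piece 3:c rests on {0:e}
piece 4:e rests on {2:o, 3:c}
piece 5:c rests on {4:e}
piece 6:e rests on {5:c}
piece 7:o rests on {6:e}
piece 8:o rests on {7:o}
piece 9:c rests on {6:e}
piece 10:o rests on {8:o}
minimal pieces: {0:e}
ways to finish when only these pieces remain (= sum over removing one remaining piece with nothing left below it):
  1 left: {9}→1  {10}→1
  2 left: {8,10}→1  {9,10}→2
  3 left: {7,8,10}→1  {8,9,10}→3
  4 left: {7,8,9,10}→4
  5 left: {6,7,8,9,10}→4
  6 left: {5,6,7,8,9,10}→4
  7 left: {4,5,6,7,8,9,10}→4
  8 left: {2,4,5,6,7,8,9,10}→4  {3,4,5,6,7,8,9,10}→4
  9 left: {1,2,4,5,6,7,8,9,10}→4  {2,3,4,5,6,7,8,9,10}→8
  placing 0:e first → 12 extensions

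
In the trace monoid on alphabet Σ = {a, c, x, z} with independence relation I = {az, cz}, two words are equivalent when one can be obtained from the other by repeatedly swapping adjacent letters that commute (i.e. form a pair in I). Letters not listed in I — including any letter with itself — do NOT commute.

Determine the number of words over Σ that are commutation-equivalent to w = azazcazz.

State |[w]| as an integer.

drop 0:a onto floor
drop 1:z onto floor
drop 2:a onto {0:a}
drop 3:z onto {1:z}
drop 4:c onto {2:a}
drop 5:a onto {4:c}
drop 6:z onto {3:z}
drop 7:z onto {6:z}
ground layer = {0:a, 1:z}
drop-orders for the pieces not yet dropped (sum over which currently-grounded one goes next):
  1 to go: {5} 1  {7} 1
  2 to go: {4,5} 1  {5,7} 2  {6,7} 1
  3 to go: {2,4,5} 1  {3,6,7} 1  {4,5,7} 3  {5,6,7} 3
  4 to go: {0,2,4,5} 1  {1,3,6,7} 1  {2,4,5,7} 4  {3,5,6,7} 4  {4,5,6,7} 6
  5 to go: {0,2,4,5,7} 5  {1,3,5,6,7} 5  {2,4,5,6,7} 10  {3,4,5,6,7} 10
  6 to go: {0,2,4,5,6,7} 15  {1,3,4,5,6,7} 15  {2,3,4,5,6,7} 20
  if 0:a drops first: 35 orders
  if 1:z drops first: 35 orders
heap linearizations: 70

70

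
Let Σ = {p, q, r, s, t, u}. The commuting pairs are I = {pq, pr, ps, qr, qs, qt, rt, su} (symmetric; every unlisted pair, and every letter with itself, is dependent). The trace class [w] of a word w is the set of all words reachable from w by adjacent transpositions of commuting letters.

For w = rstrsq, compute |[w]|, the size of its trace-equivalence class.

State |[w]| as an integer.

0(r) covers ∅
1(s) covers 0:r
2(t) covers 1:s
3(r) covers 1:s
4(s) covers 2:t, 3:r
5(q) covers ∅
floor of heap: 0:r, 5:q
completions by unplaced set U, small U first (add the entries for U minus each lowest piece of U):
  |U|=1: {4}:1  {5}:1
  |U|=2: {2,4}:1  {3,4}:1  {4,5}:2
  |U|=3: {2,3,4}:2  {2,4,5}:3  {3,4,5}:3
  |U|=4: {1,2,3,4}:2  {2,3,4,5}:8
  start at 0(r): 10
  start at 5(q): 2
sum over floor = 12

12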